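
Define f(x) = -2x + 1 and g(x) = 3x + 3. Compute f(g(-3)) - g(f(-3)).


f(g(-3)) = 13
g(f(-3)) = 24
Difference = -11

-11


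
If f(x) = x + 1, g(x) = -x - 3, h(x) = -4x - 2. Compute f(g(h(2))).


h(2) = -10
g(-10) = 7
f(7) = 8

8


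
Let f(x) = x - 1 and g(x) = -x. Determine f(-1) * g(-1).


f(-1) = -2
g(-1) = 1
Product = -2

-2


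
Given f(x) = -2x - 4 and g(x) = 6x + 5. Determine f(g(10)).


g(10) = 65
f(65) = -134

-134


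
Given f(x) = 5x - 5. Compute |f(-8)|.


f(-8) = -45
|-45| = 45

45


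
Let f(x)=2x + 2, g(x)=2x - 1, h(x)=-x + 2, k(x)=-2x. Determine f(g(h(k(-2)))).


-8


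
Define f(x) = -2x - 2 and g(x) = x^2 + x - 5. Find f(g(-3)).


g(-3) = 1
f(1) = -4

-4


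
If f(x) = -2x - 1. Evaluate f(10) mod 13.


5


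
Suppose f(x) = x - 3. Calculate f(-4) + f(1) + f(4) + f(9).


f(-4) = -7
f(1) = -2
f(4) = 1
f(9) = 6
Sum = -2

-2


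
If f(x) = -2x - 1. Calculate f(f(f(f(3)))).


f(3) = -7
f(-7) = 13
f(13) = -27
f(-27) = 53

53


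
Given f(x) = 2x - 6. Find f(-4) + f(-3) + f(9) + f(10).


0


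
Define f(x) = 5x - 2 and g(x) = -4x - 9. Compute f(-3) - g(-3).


-20


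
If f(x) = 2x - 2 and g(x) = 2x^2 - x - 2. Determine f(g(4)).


50


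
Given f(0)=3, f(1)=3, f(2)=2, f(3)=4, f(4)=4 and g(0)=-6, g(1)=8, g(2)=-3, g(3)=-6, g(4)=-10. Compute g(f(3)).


f(3) = 4
g(4) = -10

-10


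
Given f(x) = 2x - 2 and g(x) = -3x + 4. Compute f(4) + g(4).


f(4) = 6
g(4) = -8
Sum = -2

-2


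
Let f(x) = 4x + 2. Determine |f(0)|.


f(0) = 2
|2| = 2

2


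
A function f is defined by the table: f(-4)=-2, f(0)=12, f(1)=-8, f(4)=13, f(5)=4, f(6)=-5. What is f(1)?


Reading from the table at x = 1

-8


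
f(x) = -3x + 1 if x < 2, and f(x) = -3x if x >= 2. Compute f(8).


8 satisfies x >= 2
f(8) = -24

-24


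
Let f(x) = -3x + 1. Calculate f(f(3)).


f(3) = -8
f(-8) = 25

25


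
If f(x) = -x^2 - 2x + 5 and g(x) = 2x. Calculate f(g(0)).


5


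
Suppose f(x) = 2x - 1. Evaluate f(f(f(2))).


f(2) = 3
f(3) = 5
f(5) = 9

9


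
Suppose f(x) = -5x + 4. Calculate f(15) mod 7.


f(15) = -71
-71 mod 7 = 6

6


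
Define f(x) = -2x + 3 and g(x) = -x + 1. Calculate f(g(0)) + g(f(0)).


f(g(0)) = 1
g(f(0)) = -2
Sum = -1

-1


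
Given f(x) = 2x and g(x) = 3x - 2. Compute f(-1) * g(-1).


f(-1) = -2
g(-1) = -5
Product = 10

10


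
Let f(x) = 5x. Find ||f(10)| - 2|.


48


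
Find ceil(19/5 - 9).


-5


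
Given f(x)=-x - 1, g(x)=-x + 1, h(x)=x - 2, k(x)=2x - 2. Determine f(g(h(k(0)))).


-6


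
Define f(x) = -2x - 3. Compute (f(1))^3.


f(1) = -5
(-5)^3 = -125

-125


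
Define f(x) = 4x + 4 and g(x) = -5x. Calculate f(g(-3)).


g(-3) = 15
f(15) = 64

64


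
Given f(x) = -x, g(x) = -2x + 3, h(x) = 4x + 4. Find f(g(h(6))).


h(6) = 28
g(28) = -53
f(-53) = 53

53


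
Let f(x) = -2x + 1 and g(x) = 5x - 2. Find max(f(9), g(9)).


f(9) = -17
g(9) = 43
max = 43

43


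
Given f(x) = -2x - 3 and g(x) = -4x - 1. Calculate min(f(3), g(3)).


-13


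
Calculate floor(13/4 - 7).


13/4 = 3.25
3.25 - 7 = -3.75
floor(-3.75) = -4

-4


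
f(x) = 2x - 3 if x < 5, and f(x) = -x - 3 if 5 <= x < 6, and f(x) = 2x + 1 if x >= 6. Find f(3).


3 satisfies x < 5
f(3) = 3

3


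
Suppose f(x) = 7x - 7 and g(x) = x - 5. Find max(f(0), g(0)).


f(0) = -7
g(0) = -5
max = -5

-5


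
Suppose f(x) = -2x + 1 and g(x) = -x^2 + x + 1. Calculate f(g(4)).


g(4) = -11
f(-11) = 23

23


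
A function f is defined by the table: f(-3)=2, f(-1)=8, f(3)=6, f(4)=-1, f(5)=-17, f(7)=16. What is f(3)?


Reading from the table at x = 3

6


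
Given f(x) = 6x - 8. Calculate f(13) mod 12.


10


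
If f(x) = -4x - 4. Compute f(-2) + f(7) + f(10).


-72


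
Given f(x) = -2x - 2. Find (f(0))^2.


f(0) = -2
(-2)^2 = 4

4


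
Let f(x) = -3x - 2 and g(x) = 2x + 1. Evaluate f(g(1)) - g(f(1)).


f(g(1)) = -11
g(f(1)) = -9
Difference = -2

-2


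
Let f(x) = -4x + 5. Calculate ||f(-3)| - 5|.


f(-3) = 17
|17| = 17
|17 - 5| = 12

12


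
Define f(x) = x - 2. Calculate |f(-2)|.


4


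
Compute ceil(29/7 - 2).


29/7 = 4.1429
4.1429 - 2 = 2.1429
ceil(2.1429) = 3

3


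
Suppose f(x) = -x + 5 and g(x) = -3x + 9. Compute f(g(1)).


g(1) = 6
f(6) = -1

-1


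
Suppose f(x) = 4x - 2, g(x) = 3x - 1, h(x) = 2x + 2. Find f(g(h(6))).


h(6) = 14
g(14) = 41
f(41) = 162

162


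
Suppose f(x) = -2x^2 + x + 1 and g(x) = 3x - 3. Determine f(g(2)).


g(2) = 3
f(3) = (-2)*(3)^2 + 1*(3) + 1 = -14

-14


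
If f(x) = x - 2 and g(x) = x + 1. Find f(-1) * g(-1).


f(-1) = -3
g(-1) = 0
Product = 0

0


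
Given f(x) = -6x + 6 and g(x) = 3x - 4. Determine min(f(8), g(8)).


f(8) = -42
g(8) = 20
min = -42

-42


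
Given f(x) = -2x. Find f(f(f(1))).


f(1) = -2
f(-2) = 4
f(4) = -8

-8


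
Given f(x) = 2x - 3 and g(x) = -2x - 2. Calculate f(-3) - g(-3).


f(-3) = -9
g(-3) = 4
Difference = -13

-13


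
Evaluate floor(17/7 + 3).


17/7 = 2.4286
2.4286 + 3 = 5.4286
floor(5.4286) = 5

5


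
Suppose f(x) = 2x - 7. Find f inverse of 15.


11


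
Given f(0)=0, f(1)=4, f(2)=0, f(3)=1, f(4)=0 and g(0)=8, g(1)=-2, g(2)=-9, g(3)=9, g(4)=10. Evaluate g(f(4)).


8


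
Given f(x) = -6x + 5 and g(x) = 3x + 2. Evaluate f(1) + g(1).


4


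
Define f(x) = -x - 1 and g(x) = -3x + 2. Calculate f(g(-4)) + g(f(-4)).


f(g(-4)) = -15
g(f(-4)) = -7
Sum = -22

-22


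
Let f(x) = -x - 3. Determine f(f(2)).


f(2) = -5
f(-5) = 2

2


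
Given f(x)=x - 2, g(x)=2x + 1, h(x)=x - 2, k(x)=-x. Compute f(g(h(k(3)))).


k(3) = -3
h(-3) = -5
g(-5) = -9
f(-9) = -11

-11


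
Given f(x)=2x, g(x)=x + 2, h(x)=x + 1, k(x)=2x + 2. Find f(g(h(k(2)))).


k(2) = 6
h(6) = 7
g(7) = 9
f(9) = 18

18


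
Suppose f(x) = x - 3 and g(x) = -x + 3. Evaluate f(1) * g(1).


f(1) = -2
g(1) = 2
Product = -4

-4


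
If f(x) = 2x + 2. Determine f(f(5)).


26


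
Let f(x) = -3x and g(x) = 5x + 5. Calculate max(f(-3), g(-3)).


9


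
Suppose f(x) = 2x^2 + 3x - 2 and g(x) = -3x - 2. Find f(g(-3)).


g(-3) = 7
f(7) = 2*(7)^2 + 3*(7) - 2 = 117

117


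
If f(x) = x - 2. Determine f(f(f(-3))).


f(-3) = -5
f(-5) = -7
f(-7) = -9

-9


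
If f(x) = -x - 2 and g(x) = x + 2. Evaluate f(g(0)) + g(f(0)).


-4


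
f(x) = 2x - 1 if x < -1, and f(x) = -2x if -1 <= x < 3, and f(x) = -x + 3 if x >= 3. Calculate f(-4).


-4 satisfies x < -1
f(-4) = -9

-9


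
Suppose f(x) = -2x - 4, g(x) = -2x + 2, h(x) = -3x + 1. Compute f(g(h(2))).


-28


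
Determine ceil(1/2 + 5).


1/2 = 0.5
0.5 + 5 = 5.5
ceil(5.5) = 6

6


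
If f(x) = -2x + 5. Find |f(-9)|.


f(-9) = 23
|23| = 23

23


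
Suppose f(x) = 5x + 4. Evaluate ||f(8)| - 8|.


36


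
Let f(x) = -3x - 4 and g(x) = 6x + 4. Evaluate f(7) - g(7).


f(7) = -25
g(7) = 46
Difference = -71

-71


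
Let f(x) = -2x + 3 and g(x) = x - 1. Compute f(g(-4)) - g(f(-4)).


f(g(-4)) = 13
g(f(-4)) = 10
Difference = 3

3


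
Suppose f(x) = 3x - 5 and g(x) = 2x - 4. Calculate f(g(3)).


g(3) = 2
f(2) = 1

1


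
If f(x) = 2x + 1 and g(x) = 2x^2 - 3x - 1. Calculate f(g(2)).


g(2) = 1
f(1) = 3

3


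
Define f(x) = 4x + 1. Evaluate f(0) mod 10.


f(0) = 1
1 mod 10 = 1

1


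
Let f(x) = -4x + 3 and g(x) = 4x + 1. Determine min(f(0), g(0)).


f(0) = 3
g(0) = 1
min = 1

1


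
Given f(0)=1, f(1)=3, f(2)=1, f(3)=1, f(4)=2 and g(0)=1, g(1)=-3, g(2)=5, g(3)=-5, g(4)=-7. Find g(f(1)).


f(1) = 3
g(3) = -5

-5


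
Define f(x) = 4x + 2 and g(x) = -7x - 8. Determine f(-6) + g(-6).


f(-6) = -22
g(-6) = 34
Sum = 12

12


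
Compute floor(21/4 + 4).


21/4 = 5.25
5.25 + 4 = 9.25
floor(9.25) = 9

9


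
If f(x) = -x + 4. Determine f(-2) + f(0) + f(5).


f(-2) = 6
f(0) = 4
f(5) = -1
Sum = 9

9


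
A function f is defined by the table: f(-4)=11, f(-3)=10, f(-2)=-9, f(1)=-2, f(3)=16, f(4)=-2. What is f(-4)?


Reading from the table at x = -4

11


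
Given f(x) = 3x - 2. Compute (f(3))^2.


f(3) = 7
(7)^2 = 49

49


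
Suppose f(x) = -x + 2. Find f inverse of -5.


Solve -x + 2 = -5
x = (-5 - 2) / (-1) = 7

7


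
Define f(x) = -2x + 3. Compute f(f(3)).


f(3) = -3
f(-3) = 9

9


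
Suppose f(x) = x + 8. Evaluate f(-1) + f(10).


f(-1) = 7
f(10) = 18
Sum = 25

25


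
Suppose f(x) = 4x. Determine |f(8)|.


f(8) = 32
|32| = 32

32


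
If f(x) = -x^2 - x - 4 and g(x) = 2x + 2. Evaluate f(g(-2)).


g(-2) = -2
f(-2) = (-1)*(-2)^2 - 1*(-2) - 4 = -6

-6


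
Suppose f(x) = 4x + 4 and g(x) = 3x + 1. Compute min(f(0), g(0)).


f(0) = 4
g(0) = 1
min = 1

1


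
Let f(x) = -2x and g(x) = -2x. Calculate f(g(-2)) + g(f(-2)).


f(g(-2)) = -8
g(f(-2)) = -8
Sum = -16

-16


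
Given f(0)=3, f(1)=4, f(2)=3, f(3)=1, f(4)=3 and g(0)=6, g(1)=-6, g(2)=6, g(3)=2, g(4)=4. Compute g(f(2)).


f(2) = 3
g(3) = 2

2


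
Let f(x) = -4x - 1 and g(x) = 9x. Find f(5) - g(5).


f(5) = -21
g(5) = 45
Difference = -66

-66


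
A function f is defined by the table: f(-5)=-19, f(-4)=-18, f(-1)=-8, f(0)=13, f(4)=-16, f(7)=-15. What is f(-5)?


-19


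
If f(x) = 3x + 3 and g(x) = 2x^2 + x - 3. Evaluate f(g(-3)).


g(-3) = 12
f(12) = 39

39


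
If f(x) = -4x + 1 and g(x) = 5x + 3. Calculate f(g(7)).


g(7) = 38
f(38) = -151

-151


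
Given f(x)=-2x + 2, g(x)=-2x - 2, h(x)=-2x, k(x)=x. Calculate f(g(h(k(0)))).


k(0) = 0
h(0) = 0
g(0) = -2
f(-2) = 6

6


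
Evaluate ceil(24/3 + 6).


24/3 = 8
8 + 6 = 14
ceil(14) = 14

14


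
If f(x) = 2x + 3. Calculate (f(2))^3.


f(2) = 7
(7)^3 = 343

343


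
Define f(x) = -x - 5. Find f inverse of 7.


Solve -x - 5 = 7
x = (7 + 5) / (-1) = -12

-12


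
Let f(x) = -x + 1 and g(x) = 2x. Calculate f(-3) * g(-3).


f(-3) = 4
g(-3) = -6
Product = -24

-24


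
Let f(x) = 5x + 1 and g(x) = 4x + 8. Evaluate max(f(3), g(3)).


f(3) = 16
g(3) = 20
max = 20

20


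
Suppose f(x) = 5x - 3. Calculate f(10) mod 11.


f(10) = 47
47 mod 11 = 3

3


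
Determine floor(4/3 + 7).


4/3 = 1.3333
1.3333 + 7 = 8.3333
floor(8.3333) = 8

8


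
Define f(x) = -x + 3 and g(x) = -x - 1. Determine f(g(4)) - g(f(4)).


f(g(4)) = 8
g(f(4)) = 0
Difference = 8

8


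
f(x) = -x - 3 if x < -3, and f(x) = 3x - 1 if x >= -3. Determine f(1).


2


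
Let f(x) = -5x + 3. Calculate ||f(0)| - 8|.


f(0) = 3
|3| = 3
|3 - 8| = 5

5


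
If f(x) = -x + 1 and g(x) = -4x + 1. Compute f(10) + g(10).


f(10) = -9
g(10) = -39
Sum = -48

-48


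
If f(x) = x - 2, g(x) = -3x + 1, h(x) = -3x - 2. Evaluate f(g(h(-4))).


h(-4) = 10
g(10) = -29
f(-29) = -31

-31


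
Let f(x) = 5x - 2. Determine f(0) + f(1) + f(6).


f(0) = -2
f(1) = 3
f(6) = 28
Sum = 29

29


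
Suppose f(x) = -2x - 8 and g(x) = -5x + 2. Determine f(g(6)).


g(6) = -28
f(-28) = 48

48


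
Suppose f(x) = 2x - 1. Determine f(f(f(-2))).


-23


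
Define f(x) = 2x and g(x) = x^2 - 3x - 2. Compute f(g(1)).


g(1) = -4
f(-4) = -8

-8


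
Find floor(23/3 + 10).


23/3 = 7.6667
7.6667 + 10 = 17.6667
floor(17.6667) = 17

17


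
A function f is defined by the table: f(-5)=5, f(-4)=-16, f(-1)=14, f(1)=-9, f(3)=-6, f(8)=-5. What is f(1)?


Reading from the table at x = 1

-9


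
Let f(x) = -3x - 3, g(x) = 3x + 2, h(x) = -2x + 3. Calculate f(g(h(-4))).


h(-4) = 11
g(11) = 35
f(35) = -108

-108


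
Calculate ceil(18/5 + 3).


18/5 = 3.6
3.6 + 3 = 6.6
ceil(6.6) = 7

7


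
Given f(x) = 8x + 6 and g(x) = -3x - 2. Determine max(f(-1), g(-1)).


f(-1) = -2
g(-1) = 1
max = 1

1


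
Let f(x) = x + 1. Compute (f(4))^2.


f(4) = 5
(5)^2 = 25

25


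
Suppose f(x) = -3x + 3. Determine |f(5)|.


f(5) = -12
|-12| = 12

12


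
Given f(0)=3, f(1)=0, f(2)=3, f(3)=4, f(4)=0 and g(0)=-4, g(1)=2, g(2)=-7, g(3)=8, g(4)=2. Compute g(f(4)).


f(4) = 0
g(0) = -4

-4


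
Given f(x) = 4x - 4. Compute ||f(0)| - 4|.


f(0) = -4
|-4| = 4
|4 - 4| = 0

0


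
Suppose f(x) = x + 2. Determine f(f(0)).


f(0) = 2
f(2) = 4

4


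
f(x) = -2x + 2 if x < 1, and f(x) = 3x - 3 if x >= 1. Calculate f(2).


2 satisfies x >= 1
f(2) = 3

3


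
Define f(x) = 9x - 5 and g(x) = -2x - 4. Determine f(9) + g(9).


54


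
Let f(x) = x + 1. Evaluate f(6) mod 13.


f(6) = 7
7 mod 13 = 7

7


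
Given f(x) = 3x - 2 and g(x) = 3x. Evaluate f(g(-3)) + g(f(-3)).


f(g(-3)) = -29
g(f(-3)) = -33
Sum = -62

-62


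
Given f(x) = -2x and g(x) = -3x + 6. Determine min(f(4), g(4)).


f(4) = -8
g(4) = -6
min = -8

-8


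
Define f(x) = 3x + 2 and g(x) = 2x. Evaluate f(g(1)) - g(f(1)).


f(g(1)) = 8
g(f(1)) = 10
Difference = -2

-2


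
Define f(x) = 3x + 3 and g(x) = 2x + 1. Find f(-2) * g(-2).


f(-2) = -3
g(-2) = -3
Product = 9

9


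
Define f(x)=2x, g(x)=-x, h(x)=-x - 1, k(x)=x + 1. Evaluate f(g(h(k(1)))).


6


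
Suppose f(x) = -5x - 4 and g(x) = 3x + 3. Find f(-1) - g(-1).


f(-1) = 1
g(-1) = 0
Difference = 1

1


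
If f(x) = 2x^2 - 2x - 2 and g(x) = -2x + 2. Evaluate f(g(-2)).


g(-2) = 6
f(6) = 2*(6)^2 - 2*(6) - 2 = 58

58


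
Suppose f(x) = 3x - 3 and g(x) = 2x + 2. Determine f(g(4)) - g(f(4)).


f(g(4)) = 27
g(f(4)) = 20
Difference = 7

7


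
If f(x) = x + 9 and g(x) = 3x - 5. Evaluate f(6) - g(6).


f(6) = 15
g(6) = 13
Difference = 2

2


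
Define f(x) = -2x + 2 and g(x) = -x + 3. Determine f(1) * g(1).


f(1) = 0
g(1) = 2
Product = 0

0


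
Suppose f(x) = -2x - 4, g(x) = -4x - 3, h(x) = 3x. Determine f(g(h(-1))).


-22


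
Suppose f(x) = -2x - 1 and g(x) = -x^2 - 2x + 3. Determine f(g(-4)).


g(-4) = -5
f(-5) = 9

9


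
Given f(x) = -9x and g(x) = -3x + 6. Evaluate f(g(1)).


g(1) = 3
f(3) = -27

-27


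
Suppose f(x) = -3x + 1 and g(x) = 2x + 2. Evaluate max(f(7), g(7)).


f(7) = -20
g(7) = 16
max = 16

16


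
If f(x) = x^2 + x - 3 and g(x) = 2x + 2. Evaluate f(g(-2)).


-1


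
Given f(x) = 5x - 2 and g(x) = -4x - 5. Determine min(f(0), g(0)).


f(0) = -2
g(0) = -5
min = -5

-5


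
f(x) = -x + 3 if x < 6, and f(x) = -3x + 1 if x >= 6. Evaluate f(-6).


9


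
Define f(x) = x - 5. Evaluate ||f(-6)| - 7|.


f(-6) = -11
|-11| = 11
|11 - 7| = 4

4


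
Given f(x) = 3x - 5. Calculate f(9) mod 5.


f(9) = 22
22 mod 5 = 2

2


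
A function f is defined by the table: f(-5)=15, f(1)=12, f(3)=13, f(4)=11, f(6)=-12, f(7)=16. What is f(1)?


Reading from the table at x = 1

12


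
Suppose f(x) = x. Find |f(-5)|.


5


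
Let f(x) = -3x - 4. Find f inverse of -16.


4


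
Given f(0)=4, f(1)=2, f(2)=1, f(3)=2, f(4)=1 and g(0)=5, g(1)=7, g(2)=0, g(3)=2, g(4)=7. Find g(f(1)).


f(1) = 2
g(2) = 0

0


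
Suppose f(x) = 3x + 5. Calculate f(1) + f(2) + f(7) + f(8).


74


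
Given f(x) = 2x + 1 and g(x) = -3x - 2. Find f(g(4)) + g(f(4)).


f(g(4)) = -27
g(f(4)) = -29
Sum = -56

-56


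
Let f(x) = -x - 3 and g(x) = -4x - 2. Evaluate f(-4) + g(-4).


f(-4) = 1
g(-4) = 14
Sum = 15

15


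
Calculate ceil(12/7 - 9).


12/7 = 1.7143
1.7143 - 9 = -7.2857
ceil(-7.2857) = -7

-7


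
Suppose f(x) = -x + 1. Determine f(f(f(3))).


f(3) = -2
f(-2) = 3
f(3) = -2

-2


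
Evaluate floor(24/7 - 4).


-1


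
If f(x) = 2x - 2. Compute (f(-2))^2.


36


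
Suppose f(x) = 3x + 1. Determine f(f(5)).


f(5) = 16
f(16) = 49

49


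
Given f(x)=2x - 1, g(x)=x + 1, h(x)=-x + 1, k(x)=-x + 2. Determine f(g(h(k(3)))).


k(3) = -1
h(-1) = 2
g(2) = 3
f(3) = 5

5


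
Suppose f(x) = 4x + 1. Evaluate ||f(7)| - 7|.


f(7) = 29
|29| = 29
|29 - 7| = 22

22


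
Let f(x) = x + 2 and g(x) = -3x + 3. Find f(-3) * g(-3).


f(-3) = -1
g(-3) = 12
Product = -12

-12


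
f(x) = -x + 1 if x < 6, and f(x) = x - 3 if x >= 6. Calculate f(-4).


-4 satisfies x < 6
f(-4) = 5

5


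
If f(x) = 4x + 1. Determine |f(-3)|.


f(-3) = -11
|-11| = 11

11


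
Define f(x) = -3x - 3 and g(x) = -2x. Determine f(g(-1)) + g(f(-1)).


f(g(-1)) = -9
g(f(-1)) = 0
Sum = -9

-9


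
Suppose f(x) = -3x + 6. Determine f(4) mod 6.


f(4) = -6
-6 mod 6 = 0

0


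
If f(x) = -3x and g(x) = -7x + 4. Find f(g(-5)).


g(-5) = 39
f(39) = -117

-117


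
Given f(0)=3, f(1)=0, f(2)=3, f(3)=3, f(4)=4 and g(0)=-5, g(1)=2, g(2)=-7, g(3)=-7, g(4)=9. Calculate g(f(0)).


f(0) = 3
g(3) = -7

-7


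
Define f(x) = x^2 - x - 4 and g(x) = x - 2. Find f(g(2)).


g(2) = 0
f(0) = 1*(0)^2 - 1*(0) - 4 = -4

-4


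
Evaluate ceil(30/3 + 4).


30/3 = 10
10 + 4 = 14
ceil(14) = 14

14


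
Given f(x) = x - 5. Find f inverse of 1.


Solve x - 5 = 1
x = (1 + 5) / 1 = 6

6


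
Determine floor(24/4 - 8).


24/4 = 6
6 - 8 = -2
floor(-2) = -2

-2


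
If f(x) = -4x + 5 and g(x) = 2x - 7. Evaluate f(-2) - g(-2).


f(-2) = 13
g(-2) = -11
Difference = 24

24


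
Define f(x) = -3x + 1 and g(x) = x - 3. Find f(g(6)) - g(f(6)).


f(g(6)) = -8
g(f(6)) = -20
Difference = 12

12


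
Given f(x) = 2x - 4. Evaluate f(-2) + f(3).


f(-2) = -8
f(3) = 2
Sum = -6

-6


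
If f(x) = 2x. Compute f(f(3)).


12


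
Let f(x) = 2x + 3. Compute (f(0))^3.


f(0) = 3
(3)^3 = 27

27


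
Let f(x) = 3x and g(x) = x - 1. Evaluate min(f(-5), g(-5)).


f(-5) = -15
g(-5) = -6
min = -15

-15


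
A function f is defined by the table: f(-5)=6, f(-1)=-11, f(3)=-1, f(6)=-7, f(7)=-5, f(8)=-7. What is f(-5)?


Reading from the table at x = -5

6


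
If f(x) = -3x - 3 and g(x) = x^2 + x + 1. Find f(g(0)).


g(0) = 1
f(1) = -6

-6


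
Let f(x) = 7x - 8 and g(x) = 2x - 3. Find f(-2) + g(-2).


f(-2) = -22
g(-2) = -7
Sum = -29

-29


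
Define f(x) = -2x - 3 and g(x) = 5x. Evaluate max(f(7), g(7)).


f(7) = -17
g(7) = 35
max = 35

35


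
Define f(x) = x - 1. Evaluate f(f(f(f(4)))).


f(4) = 3
f(3) = 2
f(2) = 1
f(1) = 0

0


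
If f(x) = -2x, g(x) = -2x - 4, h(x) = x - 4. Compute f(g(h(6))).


h(6) = 2
g(2) = -8
f(-8) = 16

16


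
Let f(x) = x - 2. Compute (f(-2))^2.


f(-2) = -4
(-4)^2 = 16

16


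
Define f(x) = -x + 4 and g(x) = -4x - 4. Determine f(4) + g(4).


-20


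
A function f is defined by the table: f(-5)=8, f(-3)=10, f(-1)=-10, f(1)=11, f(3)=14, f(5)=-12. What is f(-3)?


10


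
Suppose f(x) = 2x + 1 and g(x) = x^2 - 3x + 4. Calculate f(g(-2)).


g(-2) = 14
f(14) = 29

29


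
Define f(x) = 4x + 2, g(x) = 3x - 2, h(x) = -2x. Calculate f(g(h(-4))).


h(-4) = 8
g(8) = 22
f(22) = 90

90


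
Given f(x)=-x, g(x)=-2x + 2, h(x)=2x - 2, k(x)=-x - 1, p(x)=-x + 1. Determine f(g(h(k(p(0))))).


p(0) = 1
k(1) = -2
h(-2) = -6
g(-6) = 14
f(14) = -14

-14


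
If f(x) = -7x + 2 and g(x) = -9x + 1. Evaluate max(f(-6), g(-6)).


f(-6) = 44
g(-6) = 55
max = 55

55


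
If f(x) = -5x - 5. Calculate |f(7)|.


f(7) = -40
|-40| = 40

40


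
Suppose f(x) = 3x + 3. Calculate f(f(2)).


f(2) = 9
f(9) = 30

30


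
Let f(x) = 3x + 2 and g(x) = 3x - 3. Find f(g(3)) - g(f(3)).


f(g(3)) = 20
g(f(3)) = 30
Difference = -10

-10


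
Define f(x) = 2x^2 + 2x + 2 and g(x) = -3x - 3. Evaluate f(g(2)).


g(2) = -9
f(-9) = 2*(-9)^2 + 2*(-9) + 2 = 146

146


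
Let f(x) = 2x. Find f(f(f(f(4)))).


f(4) = 8
f(8) = 16
f(16) = 32
f(32) = 64

64


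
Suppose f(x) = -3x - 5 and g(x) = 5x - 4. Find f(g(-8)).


g(-8) = -44
f(-44) = 127

127


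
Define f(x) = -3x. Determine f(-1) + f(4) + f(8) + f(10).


-63


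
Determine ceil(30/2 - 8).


30/2 = 15
15 - 8 = 7
ceil(7) = 7

7


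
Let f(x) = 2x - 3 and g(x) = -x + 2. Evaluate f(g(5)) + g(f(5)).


f(g(5)) = -9
g(f(5)) = -5
Sum = -14

-14


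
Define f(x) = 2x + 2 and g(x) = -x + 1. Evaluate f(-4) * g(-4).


f(-4) = -6
g(-4) = 5
Product = -30

-30


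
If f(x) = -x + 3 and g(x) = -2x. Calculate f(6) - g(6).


f(6) = -3
g(6) = -12
Difference = 9

9


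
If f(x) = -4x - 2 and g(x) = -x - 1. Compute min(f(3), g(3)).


f(3) = -14
g(3) = -4
min = -14

-14


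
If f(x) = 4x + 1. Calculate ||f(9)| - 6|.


f(9) = 37
|37| = 37
|37 - 6| = 31

31


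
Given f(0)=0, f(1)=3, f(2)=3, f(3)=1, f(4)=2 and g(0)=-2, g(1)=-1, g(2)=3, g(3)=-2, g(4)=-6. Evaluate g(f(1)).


f(1) = 3
g(3) = -2

-2


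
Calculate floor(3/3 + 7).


3/3 = 1
1 + 7 = 8
floor(8) = 8

8


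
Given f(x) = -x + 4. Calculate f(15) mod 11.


0


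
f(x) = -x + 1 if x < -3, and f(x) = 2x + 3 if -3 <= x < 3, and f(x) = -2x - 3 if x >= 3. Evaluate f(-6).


-6 satisfies x < -3
f(-6) = 7

7


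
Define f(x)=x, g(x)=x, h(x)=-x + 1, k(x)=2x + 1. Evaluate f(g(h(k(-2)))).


k(-2) = -3
h(-3) = 4
g(4) = 4
f(4) = 4

4


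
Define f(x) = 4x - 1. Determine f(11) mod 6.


f(11) = 43
43 mod 6 = 1

1


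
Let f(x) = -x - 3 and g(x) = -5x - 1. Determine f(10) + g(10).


f(10) = -13
g(10) = -51
Sum = -64

-64


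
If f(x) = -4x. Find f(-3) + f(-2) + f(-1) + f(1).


f(-3) = 12
f(-2) = 8
f(-1) = 4
f(1) = -4
Sum = 20

20


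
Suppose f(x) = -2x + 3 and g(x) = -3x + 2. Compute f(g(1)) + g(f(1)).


f(g(1)) = 5
g(f(1)) = -1
Sum = 4

4


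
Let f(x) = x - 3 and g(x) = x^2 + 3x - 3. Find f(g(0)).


g(0) = -3
f(-3) = -6

-6


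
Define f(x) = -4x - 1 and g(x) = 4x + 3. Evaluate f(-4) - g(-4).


f(-4) = 15
g(-4) = -13
Difference = 28

28


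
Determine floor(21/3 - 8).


21/3 = 7
7 - 8 = -1
floor(-1) = -1

-1


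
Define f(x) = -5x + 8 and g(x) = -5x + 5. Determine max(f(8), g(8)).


f(8) = -32
g(8) = -35
max = -32

-32


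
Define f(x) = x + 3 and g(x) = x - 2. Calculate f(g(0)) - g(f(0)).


f(g(0)) = 1
g(f(0)) = 1
Difference = 0

0


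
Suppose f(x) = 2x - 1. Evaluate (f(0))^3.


f(0) = -1
(-1)^3 = -1

-1


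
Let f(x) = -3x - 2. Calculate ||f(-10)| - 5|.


f(-10) = 28
|28| = 28
|28 - 5| = 23

23


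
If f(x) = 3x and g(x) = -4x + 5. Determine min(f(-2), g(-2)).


-6


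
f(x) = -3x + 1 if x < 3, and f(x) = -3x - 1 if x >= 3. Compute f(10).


-31


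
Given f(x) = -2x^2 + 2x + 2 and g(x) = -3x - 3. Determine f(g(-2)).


g(-2) = 3
f(3) = (-2)*(3)^2 + 2*(3) + 2 = -10

-10


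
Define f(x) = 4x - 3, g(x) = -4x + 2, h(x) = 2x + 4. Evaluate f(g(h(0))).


h(0) = 4
g(4) = -14
f(-14) = -59

-59


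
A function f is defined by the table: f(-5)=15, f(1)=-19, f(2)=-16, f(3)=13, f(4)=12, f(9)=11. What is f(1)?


Reading from the table at x = 1

-19


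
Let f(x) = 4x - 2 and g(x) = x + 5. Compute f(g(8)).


g(8) = 13
f(13) = 50

50


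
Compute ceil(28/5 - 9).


28/5 = 5.6
5.6 - 9 = -3.4
ceil(-3.4) = -3

-3


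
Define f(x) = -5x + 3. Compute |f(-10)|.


f(-10) = 53
|53| = 53

53


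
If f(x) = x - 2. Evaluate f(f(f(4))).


f(4) = 2
f(2) = 0
f(0) = -2

-2


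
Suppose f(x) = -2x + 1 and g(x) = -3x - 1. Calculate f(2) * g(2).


f(2) = -3
g(2) = -7
Product = 21

21


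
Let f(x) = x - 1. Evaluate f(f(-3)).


-5


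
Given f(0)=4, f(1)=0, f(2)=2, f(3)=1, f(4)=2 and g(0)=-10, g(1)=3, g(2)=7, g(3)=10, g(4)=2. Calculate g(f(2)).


f(2) = 2
g(2) = 7

7


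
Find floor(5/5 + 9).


5/5 = 1
1 + 9 = 10
floor(10) = 10

10


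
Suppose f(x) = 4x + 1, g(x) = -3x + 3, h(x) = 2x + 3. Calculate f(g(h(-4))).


73


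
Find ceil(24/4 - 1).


24/4 = 6
6 - 1 = 5
ceil(5) = 5

5


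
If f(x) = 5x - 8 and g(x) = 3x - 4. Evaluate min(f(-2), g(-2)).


f(-2) = -18
g(-2) = -10
min = -18

-18


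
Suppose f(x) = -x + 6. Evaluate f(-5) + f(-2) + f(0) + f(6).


f(-5) = 11
f(-2) = 8
f(0) = 6
f(6) = 0
Sum = 25

25


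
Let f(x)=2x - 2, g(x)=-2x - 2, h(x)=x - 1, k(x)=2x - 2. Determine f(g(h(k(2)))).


k(2) = 2
h(2) = 1
g(1) = -4
f(-4) = -10

-10


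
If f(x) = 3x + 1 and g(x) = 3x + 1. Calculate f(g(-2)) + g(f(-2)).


-28


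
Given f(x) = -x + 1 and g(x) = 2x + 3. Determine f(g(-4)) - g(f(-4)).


-7


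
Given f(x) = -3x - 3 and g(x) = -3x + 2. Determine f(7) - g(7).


f(7) = -24
g(7) = -19
Difference = -5

-5


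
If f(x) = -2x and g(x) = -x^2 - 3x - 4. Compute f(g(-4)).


g(-4) = -8
f(-8) = 16

16


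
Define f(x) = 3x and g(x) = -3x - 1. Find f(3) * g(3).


f(3) = 9
g(3) = -10
Product = -90

-90


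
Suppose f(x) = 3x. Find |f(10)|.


f(10) = 30
|30| = 30

30


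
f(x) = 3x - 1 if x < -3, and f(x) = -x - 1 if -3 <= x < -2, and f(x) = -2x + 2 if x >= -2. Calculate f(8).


8 satisfies x >= -2
f(8) = -14

-14


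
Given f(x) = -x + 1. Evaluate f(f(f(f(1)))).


f(1) = 0
f(0) = 1
f(1) = 0
f(0) = 1

1


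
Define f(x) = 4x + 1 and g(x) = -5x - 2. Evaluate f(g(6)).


-127


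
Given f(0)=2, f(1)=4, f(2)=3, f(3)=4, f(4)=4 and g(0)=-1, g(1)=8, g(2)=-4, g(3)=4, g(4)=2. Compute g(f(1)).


f(1) = 4
g(4) = 2

2


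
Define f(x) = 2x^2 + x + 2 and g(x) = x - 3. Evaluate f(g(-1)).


g(-1) = -4
f(-4) = 2*(-4)^2 + 1*(-4) + 2 = 30

30


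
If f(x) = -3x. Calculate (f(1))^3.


f(1) = -3
(-3)^3 = -27

-27


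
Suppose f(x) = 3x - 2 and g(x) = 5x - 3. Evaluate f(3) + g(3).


f(3) = 7
g(3) = 12
Sum = 19

19


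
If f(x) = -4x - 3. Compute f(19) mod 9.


2


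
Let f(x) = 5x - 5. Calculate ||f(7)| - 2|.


f(7) = 30
|30| = 30
|30 - 2| = 28

28


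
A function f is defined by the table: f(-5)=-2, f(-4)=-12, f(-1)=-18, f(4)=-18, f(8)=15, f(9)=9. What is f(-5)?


Reading from the table at x = -5

-2


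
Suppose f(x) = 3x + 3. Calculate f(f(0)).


f(0) = 3
f(3) = 12

12


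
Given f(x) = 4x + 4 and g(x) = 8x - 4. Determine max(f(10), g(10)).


f(10) = 44
g(10) = 76
max = 76

76


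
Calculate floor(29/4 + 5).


29/4 = 7.25
7.25 + 5 = 12.25
floor(12.25) = 12

12


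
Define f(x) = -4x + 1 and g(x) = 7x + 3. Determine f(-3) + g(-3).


f(-3) = 13
g(-3) = -18
Sum = -5

-5


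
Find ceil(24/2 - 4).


24/2 = 12
12 - 4 = 8
ceil(8) = 8

8


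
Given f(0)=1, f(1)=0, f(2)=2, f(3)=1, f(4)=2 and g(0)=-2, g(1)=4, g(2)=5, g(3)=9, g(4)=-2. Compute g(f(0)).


f(0) = 1
g(1) = 4

4


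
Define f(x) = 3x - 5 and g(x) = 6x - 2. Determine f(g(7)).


g(7) = 40
f(40) = 115

115


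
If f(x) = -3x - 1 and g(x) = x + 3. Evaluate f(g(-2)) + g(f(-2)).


f(g(-2)) = -4
g(f(-2)) = 8
Sum = 4

4


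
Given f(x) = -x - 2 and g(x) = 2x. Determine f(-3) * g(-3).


f(-3) = 1
g(-3) = -6
Product = -6

-6


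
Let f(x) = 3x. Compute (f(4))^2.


f(4) = 12
(12)^2 = 144

144


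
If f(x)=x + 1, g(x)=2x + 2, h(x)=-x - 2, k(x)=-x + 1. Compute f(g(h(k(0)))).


-3


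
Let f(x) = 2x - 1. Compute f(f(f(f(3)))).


f(3) = 5
f(5) = 9
f(9) = 17
f(17) = 33

33


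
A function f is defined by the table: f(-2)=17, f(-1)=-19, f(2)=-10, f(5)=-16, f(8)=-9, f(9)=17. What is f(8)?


Reading from the table at x = 8

-9


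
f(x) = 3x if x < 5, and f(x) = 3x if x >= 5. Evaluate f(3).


3 satisfies x < 5
f(3) = 9

9


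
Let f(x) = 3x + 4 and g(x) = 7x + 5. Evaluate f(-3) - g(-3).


11


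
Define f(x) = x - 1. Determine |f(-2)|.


f(-2) = -3
|-3| = 3

3


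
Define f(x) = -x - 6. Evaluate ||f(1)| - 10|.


f(1) = -7
|-7| = 7
|7 - 10| = 3

3


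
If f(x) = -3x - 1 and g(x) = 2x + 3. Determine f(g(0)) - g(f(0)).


f(g(0)) = -10
g(f(0)) = 1
Difference = -11

-11


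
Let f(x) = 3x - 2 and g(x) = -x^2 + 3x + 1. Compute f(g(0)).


g(0) = 1
f(1) = 1

1


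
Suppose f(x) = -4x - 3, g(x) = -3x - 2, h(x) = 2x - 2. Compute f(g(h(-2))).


-67


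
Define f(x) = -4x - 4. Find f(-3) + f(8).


f(-3) = 8
f(8) = -36
Sum = -28

-28


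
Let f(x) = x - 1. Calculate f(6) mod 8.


5


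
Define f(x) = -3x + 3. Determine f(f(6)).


f(6) = -15
f(-15) = 48

48


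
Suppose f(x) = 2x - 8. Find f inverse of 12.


Solve 2x - 8 = 12
x = (12 + 8) / 2 = 10

10


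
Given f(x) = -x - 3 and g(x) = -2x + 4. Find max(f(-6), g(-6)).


f(-6) = 3
g(-6) = 16
max = 16

16


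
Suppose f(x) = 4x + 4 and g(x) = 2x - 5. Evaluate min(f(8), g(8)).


11


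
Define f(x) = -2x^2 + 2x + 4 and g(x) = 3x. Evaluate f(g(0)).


g(0) = 0
f(0) = (-2)*(0)^2 + 2*(0) + 4 = 4

4


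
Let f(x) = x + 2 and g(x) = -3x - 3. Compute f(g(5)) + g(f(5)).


f(g(5)) = -16
g(f(5)) = -24
Sum = -40

-40


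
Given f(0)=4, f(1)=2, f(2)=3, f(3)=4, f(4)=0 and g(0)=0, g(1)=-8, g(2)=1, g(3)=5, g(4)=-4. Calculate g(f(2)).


f(2) = 3
g(3) = 5

5


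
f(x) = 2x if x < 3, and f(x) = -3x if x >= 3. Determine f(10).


10 satisfies x >= 3
f(10) = -30

-30


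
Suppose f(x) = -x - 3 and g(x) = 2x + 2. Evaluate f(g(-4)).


g(-4) = -6
f(-6) = 3

3


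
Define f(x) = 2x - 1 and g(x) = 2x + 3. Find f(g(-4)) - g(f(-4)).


f(g(-4)) = -11
g(f(-4)) = -15
Difference = 4

4


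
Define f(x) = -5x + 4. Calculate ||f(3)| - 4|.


f(3) = -11
|-11| = 11
|11 - 4| = 7

7


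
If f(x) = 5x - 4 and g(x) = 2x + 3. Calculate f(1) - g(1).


f(1) = 1
g(1) = 5
Difference = -4

-4


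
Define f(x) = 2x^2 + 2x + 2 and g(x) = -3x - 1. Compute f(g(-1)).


g(-1) = 2
f(2) = 2*(2)^2 + 2*(2) + 2 = 14

14


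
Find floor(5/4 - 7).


5/4 = 1.25
1.25 - 7 = -5.75
floor(-5.75) = -6

-6


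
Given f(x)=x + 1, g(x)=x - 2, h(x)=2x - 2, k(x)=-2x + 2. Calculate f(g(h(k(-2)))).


k(-2) = 6
h(6) = 10
g(10) = 8
f(8) = 9

9


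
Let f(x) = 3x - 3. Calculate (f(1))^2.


0


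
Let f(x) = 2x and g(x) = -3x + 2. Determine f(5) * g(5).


f(5) = 10
g(5) = -13
Product = -130

-130


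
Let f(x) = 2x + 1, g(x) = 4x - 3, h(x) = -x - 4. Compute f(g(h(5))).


h(5) = -9
g(-9) = -39
f(-39) = -77

-77


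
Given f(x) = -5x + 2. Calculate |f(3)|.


f(3) = -13
|-13| = 13

13


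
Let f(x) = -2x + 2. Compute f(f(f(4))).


f(4) = -6
f(-6) = 14
f(14) = -26

-26


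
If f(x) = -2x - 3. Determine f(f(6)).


f(6) = -15
f(-15) = 27

27


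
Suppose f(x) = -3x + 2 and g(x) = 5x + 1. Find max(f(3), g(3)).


f(3) = -7
g(3) = 16
max = 16

16


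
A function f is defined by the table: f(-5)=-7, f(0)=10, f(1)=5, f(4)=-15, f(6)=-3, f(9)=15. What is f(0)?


Reading from the table at x = 0

10


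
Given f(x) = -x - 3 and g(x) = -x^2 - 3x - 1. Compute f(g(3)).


16


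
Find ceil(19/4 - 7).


19/4 = 4.75
4.75 - 7 = -2.25
ceil(-2.25) = -2

-2


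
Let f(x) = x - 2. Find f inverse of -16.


Solve x - 2 = -16
x = (-16 + 2) / 1 = -14

-14


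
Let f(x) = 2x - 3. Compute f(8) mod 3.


f(8) = 13
13 mod 3 = 1

1


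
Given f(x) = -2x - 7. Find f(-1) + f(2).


f(-1) = -5
f(2) = -11
Sum = -16

-16


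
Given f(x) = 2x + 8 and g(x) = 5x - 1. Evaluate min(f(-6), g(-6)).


f(-6) = -4
g(-6) = -31
min = -31

-31


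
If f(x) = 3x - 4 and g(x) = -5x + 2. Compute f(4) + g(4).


f(4) = 8
g(4) = -18
Sum = -10

-10


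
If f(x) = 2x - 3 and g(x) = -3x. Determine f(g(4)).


g(4) = -12
f(-12) = -27

-27


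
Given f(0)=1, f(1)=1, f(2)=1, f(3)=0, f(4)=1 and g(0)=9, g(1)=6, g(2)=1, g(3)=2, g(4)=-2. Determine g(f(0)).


f(0) = 1
g(1) = 6

6


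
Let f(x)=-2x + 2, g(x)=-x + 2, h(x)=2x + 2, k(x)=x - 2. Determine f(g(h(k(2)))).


2


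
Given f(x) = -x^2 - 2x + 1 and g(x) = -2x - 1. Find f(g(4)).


g(4) = -9
f(-9) = (-1)*(-9)^2 - 2*(-9) + 1 = -62

-62


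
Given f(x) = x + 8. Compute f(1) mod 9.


f(1) = 9
9 mod 9 = 0

0


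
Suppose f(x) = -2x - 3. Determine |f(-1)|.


f(-1) = -1
|-1| = 1

1


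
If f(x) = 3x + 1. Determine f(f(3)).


f(3) = 10
f(10) = 31

31


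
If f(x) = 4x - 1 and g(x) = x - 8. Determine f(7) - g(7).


28


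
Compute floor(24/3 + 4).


12


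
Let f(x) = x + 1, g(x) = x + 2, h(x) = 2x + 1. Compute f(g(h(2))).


h(2) = 5
g(5) = 7
f(7) = 8

8


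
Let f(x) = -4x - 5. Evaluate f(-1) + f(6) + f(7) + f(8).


f(-1) = -1
f(6) = -29
f(7) = -33
f(8) = -37
Sum = -100

-100


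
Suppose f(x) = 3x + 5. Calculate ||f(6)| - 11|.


f(6) = 23
|23| = 23
|23 - 11| = 12

12


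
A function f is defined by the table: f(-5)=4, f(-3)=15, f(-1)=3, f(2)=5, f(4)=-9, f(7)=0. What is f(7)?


Reading from the table at x = 7

0


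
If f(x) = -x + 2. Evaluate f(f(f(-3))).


f(-3) = 5
f(5) = -3
f(-3) = 5

5


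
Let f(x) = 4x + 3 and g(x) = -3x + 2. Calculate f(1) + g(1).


6


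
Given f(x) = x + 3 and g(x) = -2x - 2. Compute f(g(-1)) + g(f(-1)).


f(g(-1)) = 3
g(f(-1)) = -6
Sum = -3

-3


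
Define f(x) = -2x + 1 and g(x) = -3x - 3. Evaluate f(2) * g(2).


f(2) = -3
g(2) = -9
Product = 27

27


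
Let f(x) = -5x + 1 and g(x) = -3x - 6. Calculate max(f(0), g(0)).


f(0) = 1
g(0) = -6
max = 1

1


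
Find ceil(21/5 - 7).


-2


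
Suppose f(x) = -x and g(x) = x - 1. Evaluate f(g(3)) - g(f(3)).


f(g(3)) = -2
g(f(3)) = -4
Difference = 2

2


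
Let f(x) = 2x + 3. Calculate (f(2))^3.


f(2) = 7
(7)^3 = 343

343


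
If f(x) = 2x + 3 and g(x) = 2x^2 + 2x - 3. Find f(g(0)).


g(0) = -3
f(-3) = -3

-3


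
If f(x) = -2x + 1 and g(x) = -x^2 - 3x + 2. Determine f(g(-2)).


g(-2) = 4
f(4) = -7

-7


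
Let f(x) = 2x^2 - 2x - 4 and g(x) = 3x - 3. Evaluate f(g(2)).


g(2) = 3
f(3) = 2*(3)^2 - 2*(3) - 4 = 8

8


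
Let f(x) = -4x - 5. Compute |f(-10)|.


35


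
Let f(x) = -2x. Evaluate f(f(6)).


f(6) = -12
f(-12) = 24

24


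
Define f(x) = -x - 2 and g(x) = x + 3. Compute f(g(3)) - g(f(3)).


f(g(3)) = -8
g(f(3)) = -2
Difference = -6

-6


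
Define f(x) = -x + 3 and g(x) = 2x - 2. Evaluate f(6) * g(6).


f(6) = -3
g(6) = 10
Product = -30

-30


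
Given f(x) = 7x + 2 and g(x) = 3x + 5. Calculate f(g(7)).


g(7) = 26
f(26) = 184

184


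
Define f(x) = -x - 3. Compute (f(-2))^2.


f(-2) = -1
(-1)^2 = 1

1


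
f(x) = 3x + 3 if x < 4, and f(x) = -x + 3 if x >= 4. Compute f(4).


4 satisfies x >= 4
f(4) = -1

-1


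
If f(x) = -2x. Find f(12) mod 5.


1


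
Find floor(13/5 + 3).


5


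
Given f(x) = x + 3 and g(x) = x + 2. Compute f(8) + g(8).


f(8) = 11
g(8) = 10
Sum = 21

21


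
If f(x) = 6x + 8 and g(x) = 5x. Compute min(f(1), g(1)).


5


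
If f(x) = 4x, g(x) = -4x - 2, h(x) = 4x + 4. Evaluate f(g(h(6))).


h(6) = 28
g(28) = -114
f(-114) = -456

-456


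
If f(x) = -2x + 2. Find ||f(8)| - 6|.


8


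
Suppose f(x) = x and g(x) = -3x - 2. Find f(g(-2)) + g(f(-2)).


f(g(-2)) = 4
g(f(-2)) = 4
Sum = 8

8


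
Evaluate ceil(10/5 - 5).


-3


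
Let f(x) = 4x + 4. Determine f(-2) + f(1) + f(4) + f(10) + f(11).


f(-2) = -4
f(1) = 8
f(4) = 20
f(10) = 44
f(11) = 48
Sum = 116

116


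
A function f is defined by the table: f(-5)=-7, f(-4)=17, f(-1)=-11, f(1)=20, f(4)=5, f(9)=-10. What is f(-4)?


17


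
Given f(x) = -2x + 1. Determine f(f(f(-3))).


f(-3) = 7
f(7) = -13
f(-13) = 27

27


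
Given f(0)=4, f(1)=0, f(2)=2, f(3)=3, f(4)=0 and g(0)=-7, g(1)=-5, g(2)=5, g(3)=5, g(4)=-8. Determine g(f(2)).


f(2) = 2
g(2) = 5

5


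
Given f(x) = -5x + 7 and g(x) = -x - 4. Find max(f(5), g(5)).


-9


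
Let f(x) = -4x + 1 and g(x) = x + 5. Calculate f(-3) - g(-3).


f(-3) = 13
g(-3) = 2
Difference = 11

11


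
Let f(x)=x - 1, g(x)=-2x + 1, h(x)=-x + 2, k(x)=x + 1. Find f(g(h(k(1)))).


k(1) = 2
h(2) = 0
g(0) = 1
f(1) = 0

0


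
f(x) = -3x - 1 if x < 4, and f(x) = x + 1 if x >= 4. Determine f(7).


7 satisfies x >= 4
f(7) = 8

8


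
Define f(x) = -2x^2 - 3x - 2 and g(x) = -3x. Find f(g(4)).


-254


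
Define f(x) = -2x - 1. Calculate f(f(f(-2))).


f(-2) = 3
f(3) = -7
f(-7) = 13

13


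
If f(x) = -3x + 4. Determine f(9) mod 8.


f(9) = -23
-23 mod 8 = 1

1


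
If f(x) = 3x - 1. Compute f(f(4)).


f(4) = 11
f(11) = 32

32


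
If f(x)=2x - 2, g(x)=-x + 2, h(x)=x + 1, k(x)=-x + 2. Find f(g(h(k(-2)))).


k(-2) = 4
h(4) = 5
g(5) = -3
f(-3) = -8

-8


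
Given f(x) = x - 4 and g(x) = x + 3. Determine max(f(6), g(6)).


f(6) = 2
g(6) = 9
max = 9

9


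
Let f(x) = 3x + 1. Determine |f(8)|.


f(8) = 25
|25| = 25

25


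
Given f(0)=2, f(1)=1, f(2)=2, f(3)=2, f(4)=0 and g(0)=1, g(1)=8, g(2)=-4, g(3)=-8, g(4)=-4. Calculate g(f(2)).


f(2) = 2
g(2) = -4

-4


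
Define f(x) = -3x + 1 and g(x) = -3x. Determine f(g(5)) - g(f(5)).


4


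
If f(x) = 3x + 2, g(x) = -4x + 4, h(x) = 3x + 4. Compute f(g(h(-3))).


h(-3) = -5
g(-5) = 24
f(24) = 74

74


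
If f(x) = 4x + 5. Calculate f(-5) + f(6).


f(-5) = -15
f(6) = 29
Sum = 14

14


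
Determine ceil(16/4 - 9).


16/4 = 4
4 - 9 = -5
ceil(-5) = -5

-5


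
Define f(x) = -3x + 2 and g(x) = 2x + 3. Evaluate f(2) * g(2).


f(2) = -4
g(2) = 7
Product = -28

-28


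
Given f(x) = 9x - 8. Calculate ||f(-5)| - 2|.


f(-5) = -53
|-53| = 53
|53 - 2| = 51

51


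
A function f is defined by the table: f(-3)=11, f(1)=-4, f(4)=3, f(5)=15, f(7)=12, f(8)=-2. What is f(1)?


Reading from the table at x = 1

-4


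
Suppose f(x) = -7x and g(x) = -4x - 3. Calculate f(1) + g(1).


f(1) = -7
g(1) = -7
Sum = -14

-14


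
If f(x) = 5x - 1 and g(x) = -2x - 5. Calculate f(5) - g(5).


f(5) = 24
g(5) = -15
Difference = 39

39


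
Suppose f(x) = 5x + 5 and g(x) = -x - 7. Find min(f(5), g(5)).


-12


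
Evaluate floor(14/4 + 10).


14/4 = 3.5
3.5 + 10 = 13.5
floor(13.5) = 13

13


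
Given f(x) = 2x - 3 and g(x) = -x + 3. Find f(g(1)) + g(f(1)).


5


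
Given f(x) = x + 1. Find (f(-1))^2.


f(-1) = 0
(0)^2 = 0

0


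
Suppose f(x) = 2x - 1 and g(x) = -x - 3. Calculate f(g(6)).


g(6) = -9
f(-9) = -19

-19


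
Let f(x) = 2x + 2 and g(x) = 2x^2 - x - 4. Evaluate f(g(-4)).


66


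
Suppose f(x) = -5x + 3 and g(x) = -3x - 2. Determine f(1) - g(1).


f(1) = -2
g(1) = -5
Difference = 3

3


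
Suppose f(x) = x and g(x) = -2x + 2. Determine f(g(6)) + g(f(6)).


-20


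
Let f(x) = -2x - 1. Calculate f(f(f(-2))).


f(-2) = 3
f(3) = -7
f(-7) = 13

13


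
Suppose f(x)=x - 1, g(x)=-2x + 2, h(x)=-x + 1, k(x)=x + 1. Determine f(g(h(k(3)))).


7


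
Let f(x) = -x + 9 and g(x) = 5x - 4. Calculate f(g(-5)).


g(-5) = -29
f(-29) = 38

38


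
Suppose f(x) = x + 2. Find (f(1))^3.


f(1) = 3
(3)^3 = 27

27


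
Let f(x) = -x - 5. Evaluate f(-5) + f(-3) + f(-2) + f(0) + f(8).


f(-5) = 0
f(-3) = -2
f(-2) = -3
f(0) = -5
f(8) = -13
Sum = -23

-23


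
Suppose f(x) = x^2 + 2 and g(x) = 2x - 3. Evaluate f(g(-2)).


g(-2) = -7
f(-7) = 1*(-7)^2 + 2 = 51

51


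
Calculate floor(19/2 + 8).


19/2 = 9.5
9.5 + 8 = 17.5
floor(17.5) = 17

17
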